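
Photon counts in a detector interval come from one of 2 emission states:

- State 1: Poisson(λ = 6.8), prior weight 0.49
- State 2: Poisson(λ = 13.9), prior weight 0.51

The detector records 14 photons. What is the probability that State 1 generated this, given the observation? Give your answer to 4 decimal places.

Posterior ∝ prior × likelihood, so P(k | x) ∝ π_k f_k(x); normalise over all components.
Evaluate each component's likelihood at the observed value:
  L_1 = 0.00577449
  L_2 = 0.105951
Prior × likelihood for each component:
  π_1·L_1 = 0.49 × 0.00577449 = 0.0028295
  π_2·L_2 = 0.51 × 0.105951 = 0.0540351
Evidence: 0.0028295 + 0.0540351 = 0.0568646
So the posterior for State 1 is 0.0028295 / 0.0568646 ≈ 0.0498.

0.0498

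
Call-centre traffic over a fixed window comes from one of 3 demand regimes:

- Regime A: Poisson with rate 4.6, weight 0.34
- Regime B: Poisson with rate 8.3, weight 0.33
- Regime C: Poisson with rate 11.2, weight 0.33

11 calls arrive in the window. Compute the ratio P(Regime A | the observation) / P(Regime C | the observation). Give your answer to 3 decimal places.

Posterior odds = (π_i f_i(x)) / (π_j f_j(x)); the normalising sum cancels.
Poisson probabilities:
  f_A = 0.00491389
  f_B = 0.0801787
  f_C = 0.119164
Posterior odds = (π_A·f_A) / (π_C·f_C) = (0.34·0.00491389) / (0.33·0.119164) = 0.00167072 / 0.0393241 ≈ 0.042

0.042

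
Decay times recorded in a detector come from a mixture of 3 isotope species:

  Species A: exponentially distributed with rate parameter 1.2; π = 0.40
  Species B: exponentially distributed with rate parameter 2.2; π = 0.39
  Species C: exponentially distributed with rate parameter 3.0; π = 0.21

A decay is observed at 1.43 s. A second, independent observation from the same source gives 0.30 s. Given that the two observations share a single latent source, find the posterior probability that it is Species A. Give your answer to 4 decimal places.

Apply Bayes' rule: the posterior for each component is proportional to its prior times its likelihood at x.
Since both observations come from the same component, the likelihood for component k is f_k(x₁)·f_k(x₂).
  p_A = [1.2·e^(−1.2·1.43) = 1.2·e^(−1.7160) = 0.215741] × [0.837212] = 0.180621
  p_B = [2.2·e^(−2.2·1.43) = 2.2·e^(−3.1460) = 0.0946525] × [1.13707] = 0.107627
  p_C = [3.0·e^(−3.0·1.43) = 3.0·e^(−4.2900) = 0.0411148] × [1.21971] = 0.0501481
Multiply by the mixture weights:
  P(Z=A)·p_A = 0.40 × 0.180621 = 0.0722482
  P(Z=B)·p_B = 0.39 × 0.107627 = 0.0419745
  P(Z=C)·p_C = 0.21 × 0.0501481 = 0.0105311
Normaliser: 0.0722482 + 0.0419745 + 0.0105311 = 0.124754
P(Species A | x₁, x₂) ≈ 0.5791

0.5791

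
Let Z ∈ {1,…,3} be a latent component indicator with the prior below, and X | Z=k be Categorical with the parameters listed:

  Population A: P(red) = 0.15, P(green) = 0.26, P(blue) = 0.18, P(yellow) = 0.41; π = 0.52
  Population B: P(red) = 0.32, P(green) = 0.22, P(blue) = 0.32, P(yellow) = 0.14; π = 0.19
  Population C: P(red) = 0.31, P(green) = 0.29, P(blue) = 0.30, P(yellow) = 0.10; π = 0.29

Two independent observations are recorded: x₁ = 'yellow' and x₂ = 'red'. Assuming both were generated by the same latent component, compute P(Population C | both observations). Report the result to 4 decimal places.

Posterior ∝ prior × likelihood, so P(k | x) ∝ π_k f_k(x); normalise over all components.
Since both observations come from the same component, the likelihood for component k is f_k(x₁)·f_k(x₂).
  f_A = [P(yellow | comp) = 0.41] × [0.15] = 0.0615
  f_B = [P(yellow | comp) = 0.14] × [0.32] = 0.0448
  f_C = [P(yellow | comp) = 0.10] × [0.31] = 0.031
Unnormalised posteriors:
  π_A·f_A = 0.52 × 0.0615 = 0.03198
  π_B·f_B = 0.19 × 0.0448 = 0.008512
  π_C·f_C = 0.29 × 0.031 = 0.00899
Marginal: 0.03198 + 0.008512 + 0.00899 = 0.049482
P(Population C | x₁, x₂) = 0.00899 / 0.049482 ≈ 0.1817

0.1817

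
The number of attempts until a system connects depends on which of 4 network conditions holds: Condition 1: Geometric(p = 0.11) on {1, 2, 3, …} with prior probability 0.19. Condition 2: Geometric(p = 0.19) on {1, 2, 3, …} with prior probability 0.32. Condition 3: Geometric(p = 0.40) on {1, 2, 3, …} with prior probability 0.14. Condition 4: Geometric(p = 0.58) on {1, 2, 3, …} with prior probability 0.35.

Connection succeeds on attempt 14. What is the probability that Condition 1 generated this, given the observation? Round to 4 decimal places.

0.5343

Posterior ∝ prior × likelihood, so P(k | x) ∝ w_k f_k(x); normalise over all components.
Evaluate each component's likelihood at the observed value:
  f_1 = 0.11·(1−0.11)^13 = 0.11·0.219821 = 0.0241804
  f_2 = 0.19·(1−0.19)^13 = 0.19·0.0646108 = 0.0122761
  f_3 = 0.40·(1−0.40)^13 = 0.40·0.00130607 = 0.000522428
  f_4 = 0.58·(1−0.58)^13 = 0.58·1.26544e-05 = 7.33954e-06
Weight by the priors:
  w_1·f_1 = 0.19 × 0.0241804 = 0.00459427
  w_2·f_2 = 0.32 × 0.0122761 = 0.00392834
  w_3·f_3 = 0.14 × 0.000522428 = 7.31399e-05
  w_4·f_4 = 0.35 × 7.33954e-06 = 2.56884e-06
Evidence: 0.00459427 + 0.00392834 + 7.31399e-05 + 2.56884e-06 = 0.00859832
So the posterior for Condition 1 is 0.00459427 / 0.00859832 ≈ 0.5343.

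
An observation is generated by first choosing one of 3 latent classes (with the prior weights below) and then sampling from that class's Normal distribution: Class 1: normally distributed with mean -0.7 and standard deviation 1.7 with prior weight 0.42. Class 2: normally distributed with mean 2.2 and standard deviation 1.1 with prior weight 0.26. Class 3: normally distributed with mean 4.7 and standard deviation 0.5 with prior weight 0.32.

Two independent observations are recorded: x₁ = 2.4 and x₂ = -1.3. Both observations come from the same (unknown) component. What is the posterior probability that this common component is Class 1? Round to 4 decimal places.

0.9509

The responsibility of component k is π_k f_k(x) divided by Σ_j π_j f_j(x).
Since both observations come from the same component, the likelihood for component k is f_k(x₁)·f_k(x₂).
  L_1 = [0.0445031] × [0.220502] = 0.009813
  L_2 = [0.356729] × [0.00229681] = 0.000819341
  L_3 = [2.02817e-05] × [4.29277e-32] = 8.70646e-37
Multiply by the mixture weights:
  π_1·L_1 = 0.42 × 0.009813 = 0.00412146
  π_2·L_2 = 0.26 × 0.000819341 = 0.000213029
  π_3·L_3 = 0.32 × 8.70646e-37 = 2.78607e-37
Normaliser: 0.00412146 + 0.000213029 + 2.78607e-37 = 0.00433449
P(Class 1 | x) = 0.00412146 / 0.00433449 ≈ 0.9509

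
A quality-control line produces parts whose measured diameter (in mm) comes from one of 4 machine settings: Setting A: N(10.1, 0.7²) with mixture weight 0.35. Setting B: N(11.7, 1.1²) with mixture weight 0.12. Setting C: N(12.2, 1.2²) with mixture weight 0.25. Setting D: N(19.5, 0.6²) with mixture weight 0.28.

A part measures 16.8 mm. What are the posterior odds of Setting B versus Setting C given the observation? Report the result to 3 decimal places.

The posterior odds equal the prior odds times the likelihood ratio: (π_i/π_j)·(f_i(x)/f_j(x)).
Normal densities:
  p_A = 7.28561e-21
  p_B = 7.7938e-06
  p_C = 0.000214225
  p_D = 2.66396e-05
Posterior odds = (π_B·p_B) / (π_C·p_C) = (0.12·7.7938e-06) / (0.25·0.000214225) = 9.35255e-07 / 5.35563e-05 ≈ 0.017

0.017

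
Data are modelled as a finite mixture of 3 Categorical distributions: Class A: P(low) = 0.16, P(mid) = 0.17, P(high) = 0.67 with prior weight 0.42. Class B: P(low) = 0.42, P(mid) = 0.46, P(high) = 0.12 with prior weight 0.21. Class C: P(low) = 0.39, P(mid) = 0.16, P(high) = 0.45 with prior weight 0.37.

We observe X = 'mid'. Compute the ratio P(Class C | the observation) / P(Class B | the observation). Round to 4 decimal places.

The posterior odds equal the prior odds times the likelihood ratio: (π_i/π_j)·(f_i(x)/f_j(x)).
Categorical probabilities:
  p_A = 0.17
  p_B = 0.46
  p_C = 0.16
Posterior odds = (π_C·p_C) / (π_B·p_B) = (0.37·0.16) / (0.21·0.46) = 0.0592 / 0.0966 ≈ 0.6128

0.6128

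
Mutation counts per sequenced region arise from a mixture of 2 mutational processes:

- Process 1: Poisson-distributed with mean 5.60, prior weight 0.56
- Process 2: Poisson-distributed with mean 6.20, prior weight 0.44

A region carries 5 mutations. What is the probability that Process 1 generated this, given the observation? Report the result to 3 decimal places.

0.582

The responsibility of component k is P(Z=k) f_k(x) divided by Σ_j P(Z=j) f_j(x).
Poisson probabilities:
  L_1 = 0.169711
  L_2 = 0.154936
Prior × likelihood for each component:
  P(Z=1)·L_1 = 0.56 × 0.169711 = 0.0950381
  P(Z=2)·L_2 = 0.44 × 0.154936 = 0.0681717
Denominator: 0.0950381 + 0.0681717 = 0.16321
P(Process 1 | x) ≈ 0.582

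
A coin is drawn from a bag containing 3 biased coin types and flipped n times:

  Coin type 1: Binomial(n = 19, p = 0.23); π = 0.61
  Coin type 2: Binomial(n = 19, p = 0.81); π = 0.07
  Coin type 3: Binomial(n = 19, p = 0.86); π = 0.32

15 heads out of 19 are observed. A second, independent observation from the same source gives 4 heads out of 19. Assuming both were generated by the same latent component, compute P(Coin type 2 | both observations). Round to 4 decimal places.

0.0079

Apply Bayes' rule: the posterior for each component is proportional to its prior times its likelihood at x.
Since both observations come from the same component, the likelihood for component k is f_k(x₁)·f_k(x₂).
  p_1 = [C(19,15)·0.23^15·0.77^4 = 3876·2.66635e-10·0.35153 = 3.63299e-07] × [0.215108] = 7.81484e-08
  p_2 = [C(19,15)·0.81^15·0.19^4 = 3876·0.0423912·0.00130321 = 0.214128] × [2.53296e-08] = 5.42377e-09
  p_3 = [C(19,15)·0.86^15·0.14^4 = 3876·0.104106·0.00038416 = 0.155015] × [3.29836e-10] = 5.11294e-11
Unnormalised posteriors:
  π_1·p_1 = 0.61 × 7.81484e-08 = 4.76705e-08
  π_2·p_2 = 0.07 × 5.42377e-09 = 3.79664e-10
  π_3·p_3 = 0.32 × 5.11294e-11 = 1.63614e-11
Sum: 4.76705e-08 + 3.79664e-10 + 1.63614e-11 = 4.80666e-08
P(Coin type 2 | data) = 3.79664e-10 / 4.80666e-08 ≈ 0.0079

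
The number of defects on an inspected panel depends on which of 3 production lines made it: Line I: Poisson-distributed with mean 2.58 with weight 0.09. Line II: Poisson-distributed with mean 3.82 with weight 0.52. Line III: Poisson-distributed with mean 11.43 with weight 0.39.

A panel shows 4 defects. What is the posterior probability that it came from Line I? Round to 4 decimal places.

0.1078

P(component k | x) = P(Z=k)·f_k(x) / marginal(x), where marginal(x) = Σ_j P(Z=j)·f_j(x).
Evaluate each component's likelihood at the observed value:
  L_I = 0.13989
  L_II = 0.194553
  L_III = 0.00772659
Prior × likelihood for each component:
  P(Z=I)·L_I = 0.09 × 0.13989 = 0.0125901
  P(Z=II)·L_II = 0.52 × 0.194553 = 0.101167
  P(Z=III)·L_III = 0.39 × 0.00772659 = 0.00301337
Denominator: 0.0125901 + 0.101167 + 0.00301337 = 0.116771
P(Line I | data) = 0.0125901 / 0.116771 ≈ 0.1078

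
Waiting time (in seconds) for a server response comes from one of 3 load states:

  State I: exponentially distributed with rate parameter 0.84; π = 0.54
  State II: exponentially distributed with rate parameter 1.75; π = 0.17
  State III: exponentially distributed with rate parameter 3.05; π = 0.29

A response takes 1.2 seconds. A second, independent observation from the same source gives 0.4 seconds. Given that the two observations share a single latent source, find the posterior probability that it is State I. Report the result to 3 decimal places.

0.656

By Bayes' theorem, P(k | x) = w_k f_k(x) / Σ_j w_j f_j(x).
Since both observations come from the same component, the likelihood for component k is f_k(x₁)·f_k(x₂).
  p_I = [0.84·e^(−0.84·1.2) = 0.84·e^(−1.0080) = 0.306556] × [0.600283] = 0.184021
  p_II = [1.75·e^(−1.75·1.2) = 1.75·e^(−2.1000) = 0.214299] × [0.869024] = 0.186231
  p_III = [3.05·e^(−3.05·1.2) = 3.05·e^(−3.6600) = 0.0784842] × [0.900452] = 0.0706712
Prior × likelihood for each component:
  w_I·p_I = 0.54 × 0.184021 = 0.0993712
  w_II·p_II = 0.17 × 0.186231 = 0.0316592
  w_III·p_III = 0.29 × 0.0706712 = 0.0204947
Evidence: 0.0993712 + 0.0316592 + 0.0204947 = 0.151525
So the posterior for State I is 0.0993712 / 0.151525 ≈ 0.656.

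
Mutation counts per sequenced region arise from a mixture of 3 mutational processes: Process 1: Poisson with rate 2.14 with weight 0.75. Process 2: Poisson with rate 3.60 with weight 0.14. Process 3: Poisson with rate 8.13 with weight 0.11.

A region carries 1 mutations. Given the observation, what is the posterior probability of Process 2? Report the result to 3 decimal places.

0.068

By Bayes' theorem, P(k | x) = π_k f_k(x) / Σ_j π_j f_j(x).
Poisson probabilities:
  L_1 = 0.251781
  L_2 = 0.0983654
  L_3 = 0.00239484
Multiply by the mixture weights:
  π_1·L_1 = 0.75 × 0.251781 = 0.188836
  π_2·L_2 = 0.14 × 0.0983654 = 0.0137712
  π_3·L_3 = 0.11 × 0.00239484 = 0.000263432
Normaliser: 0.188836 + 0.0137712 + 0.000263432 = 0.202871
P(Process 2 | 1 mutations) = 0.0137712 / 0.202871 ≈ 0.068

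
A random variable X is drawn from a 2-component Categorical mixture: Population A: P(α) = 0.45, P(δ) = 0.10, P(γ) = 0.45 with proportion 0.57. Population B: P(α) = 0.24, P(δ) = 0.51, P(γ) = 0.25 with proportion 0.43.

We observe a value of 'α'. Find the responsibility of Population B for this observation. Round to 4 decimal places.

0.2869

By Bayes' theorem, P(k | x) = P(Z=k) f_k(x) / Σ_j P(Z=j) f_j(x).
Evaluate each component's likelihood at the observed value:
  f_A = 0.45
  f_B = 0.24
Multiply by the mixture weights:
  P(Z=A)·f_A = 0.57 × 0.45 = 0.2565
  P(Z=B)·f_B = 0.43 × 0.24 = 0.1032
Evidence: 0.2565 + 0.1032 = 0.3597
So the posterior for Population B is 0.1032 / 0.3597 ≈ 0.2869.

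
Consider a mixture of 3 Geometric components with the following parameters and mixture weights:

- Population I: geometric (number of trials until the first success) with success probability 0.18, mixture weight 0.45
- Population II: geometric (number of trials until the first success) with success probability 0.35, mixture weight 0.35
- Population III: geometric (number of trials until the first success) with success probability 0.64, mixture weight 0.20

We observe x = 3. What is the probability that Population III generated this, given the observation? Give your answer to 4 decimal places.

The responsibility of component k is π_k f_k(x) divided by Σ_j π_j f_j(x).
Evaluate each component's likelihood at the observed value:
  L_I = 0.18·(1−0.18)^2 = 0.18·0.6724 = 0.121032
  L_II = 0.35·(1−0.35)^2 = 0.35·0.4225 = 0.147875
  L_III = 0.64·(1−0.64)^2 = 0.64·0.1296 = 0.082944
Multiply by the mixture weights:
  π_I·L_I = 0.45 × 0.121032 = 0.0544644
  π_II·L_II = 0.35 × 0.147875 = 0.0517562
  π_III·L_III = 0.20 × 0.082944 = 0.0165888
Normaliser: 0.0544644 + 0.0517562 + 0.0165888 = 0.122809
So the posterior for Population III is 0.0165888 / 0.122809 ≈ 0.1351.

0.1351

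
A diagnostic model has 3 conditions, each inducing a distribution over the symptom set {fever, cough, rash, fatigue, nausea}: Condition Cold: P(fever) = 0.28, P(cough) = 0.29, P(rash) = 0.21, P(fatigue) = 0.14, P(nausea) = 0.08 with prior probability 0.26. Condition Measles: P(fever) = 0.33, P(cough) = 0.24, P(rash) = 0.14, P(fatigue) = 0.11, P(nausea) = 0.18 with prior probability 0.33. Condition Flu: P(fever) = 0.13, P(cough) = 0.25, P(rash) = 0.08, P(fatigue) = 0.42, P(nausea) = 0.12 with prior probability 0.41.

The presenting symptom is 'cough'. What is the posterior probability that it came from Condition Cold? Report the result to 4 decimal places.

0.2933

The responsibility of component k is w_k f_k(x) divided by Σ_j w_j f_j(x).
Component likelihoods at x = 'cough':
  f_Cold = 0.29
  f_Measles = 0.24
  f_Flu = 0.25
Prior × likelihood for each component:
  w_Cold·f_Cold = 0.26 × 0.29 = 0.0754
  w_Measles·f_Measles = 0.33 × 0.24 = 0.0792
  w_Flu·f_Flu = 0.41 × 0.25 = 0.1025
Denominator: 0.0754 + 0.0792 + 0.1025 = 0.2571
P(Condition Cold | 'cough') ≈ 0.2933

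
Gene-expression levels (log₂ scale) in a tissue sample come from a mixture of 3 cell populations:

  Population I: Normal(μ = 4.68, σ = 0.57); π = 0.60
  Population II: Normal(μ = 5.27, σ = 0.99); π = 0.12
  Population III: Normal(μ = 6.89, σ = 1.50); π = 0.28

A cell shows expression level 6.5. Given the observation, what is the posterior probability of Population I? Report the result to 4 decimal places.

0.0265

Posterior ∝ prior × likelihood, so P(k | x) ∝ π_k f_k(x); normalise over all components.
Normal densities:
  f_I = (1/(0.57·√(2π)))·exp(−(6.5−4.68)²/(2·0.57²)) = 0.699899·exp(-5.09757) = 0.00427749
  f_II = (1/(0.99·√(2π)))·exp(−(6.5−5.27)²/(2·0.99²)) = 0.402972·exp(-0.77181) = 0.186244
  f_III = (1/(1.50·√(2π)))·exp(−(6.5−6.89)²/(2·1.50²)) = 0.265962·exp(-0.03380) = 0.257122
Prior × likelihood for each component:
  π_I·f_I = 0.60 × 0.00427749 = 0.0025665
  π_II·f_II = 0.12 × 0.186244 = 0.0223493
  π_III·f_III = 0.28 × 0.257122 = 0.0719942
Normaliser: 0.0025665 + 0.0223493 + 0.0719942 = 0.09691
P(Population I | x) = 0.0025665 / 0.09691 ≈ 0.0265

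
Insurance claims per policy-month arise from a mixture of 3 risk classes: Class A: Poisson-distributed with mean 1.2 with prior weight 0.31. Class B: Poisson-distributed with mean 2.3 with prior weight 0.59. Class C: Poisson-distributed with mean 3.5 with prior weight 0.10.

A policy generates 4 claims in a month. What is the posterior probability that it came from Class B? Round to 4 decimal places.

0.7191

The responsibility of component k is π_k f_k(x) divided by Σ_j π_j f_j(x).
Evaluate each component's likelihood at the observed value:
  p_A = e^(−1.2)·1.2^4/4! = 0.0260232
  p_B = e^(−2.3)·2.3^4/4! = 0.116902
  p_C = e^(−3.5)·3.5^4/4! = 0.188812
Multiply by the mixture weights:
  π_A·p_A = 0.31 × 0.0260232 = 0.00806719
  π_B·p_B = 0.59 × 0.116902 = 0.0689723
  π_C·p_C = 0.10 × 0.188812 = 0.0188812
Denominator: 0.00806719 + 0.0689723 + 0.0188812 = 0.0959207
So the posterior for Class B is 0.0689723 / 0.0959207 ≈ 0.7191.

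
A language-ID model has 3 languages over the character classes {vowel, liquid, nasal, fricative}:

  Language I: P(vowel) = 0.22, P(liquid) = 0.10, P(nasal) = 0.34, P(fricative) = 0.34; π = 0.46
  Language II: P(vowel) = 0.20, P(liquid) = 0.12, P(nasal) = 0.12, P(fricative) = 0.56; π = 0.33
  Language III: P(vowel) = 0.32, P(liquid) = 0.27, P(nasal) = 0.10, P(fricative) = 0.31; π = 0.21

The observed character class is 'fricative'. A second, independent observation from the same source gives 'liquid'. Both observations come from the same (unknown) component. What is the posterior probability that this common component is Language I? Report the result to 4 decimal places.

0.2823

Posterior ∝ prior × likelihood, so P(k | x) ∝ w_k f_k(x); normalise over all components.
Since both observations come from the same component, the likelihood for component k is f_k(x₁)·f_k(x₂).
  L_I = [0.34] × [0.1] = 0.034
  L_II = [0.56] × [0.12] = 0.0672
  L_III = [0.31] × [0.27] = 0.0837
Weight by the priors:
  w_I·L_I = 0.46 × 0.034 = 0.01564
  w_II·L_II = 0.33 × 0.0672 = 0.022176
  w_III·L_III = 0.21 × 0.0837 = 0.017577
Evidence: 0.01564 + 0.022176 + 0.017577 = 0.055393
So the posterior for Language I is 0.01564 / 0.055393 ≈ 0.2823.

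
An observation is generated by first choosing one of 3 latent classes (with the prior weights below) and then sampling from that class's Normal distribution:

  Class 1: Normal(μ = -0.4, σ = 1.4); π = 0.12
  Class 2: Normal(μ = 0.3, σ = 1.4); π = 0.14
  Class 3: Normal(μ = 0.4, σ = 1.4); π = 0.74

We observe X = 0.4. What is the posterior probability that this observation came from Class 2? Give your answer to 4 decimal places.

0.1423

P(component k | x) = π_k·f_k(x) / marginal(x), where marginal(x) = Σ_j π_j·f_j(x).
Evaluate each component's likelihood at the observed value:
  L_1 = 0.242034
  L_2 = 0.284233
  L_3 = 0.284959
Prior × likelihood for each component:
  π_1·L_1 = 0.12 × 0.242034 = 0.0290441
  π_2·L_2 = 0.14 × 0.284233 = 0.0397926
  π_3·L_3 = 0.74 × 0.284959 = 0.210869
Marginal: 0.0290441 + 0.0397926 + 0.210869 = 0.279706
So the posterior for Class 2 is 0.0397926 / 0.279706 ≈ 0.1423.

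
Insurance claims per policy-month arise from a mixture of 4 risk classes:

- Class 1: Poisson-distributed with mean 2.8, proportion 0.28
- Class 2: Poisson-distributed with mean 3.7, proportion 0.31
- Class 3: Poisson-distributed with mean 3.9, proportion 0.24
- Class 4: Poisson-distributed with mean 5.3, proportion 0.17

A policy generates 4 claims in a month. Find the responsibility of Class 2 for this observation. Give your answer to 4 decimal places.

The responsibility of component k is w_k f_k(x) divided by Σ_j w_j f_j(x).
Evaluate each component's likelihood at the observed value:
  f_1 = 0.155739
  f_2 = 0.193066
  f_3 = 0.195119
  f_4 = 0.164109
Weight by the priors:
  w_1·f_1 = 0.28 × 0.155739 = 0.0436068
  w_2·f_2 = 0.31 × 0.193066 = 0.0598505
  w_3·f_3 = 0.24 × 0.195119 = 0.0468285
  w_4·f_4 = 0.17 × 0.164109 = 0.0278985
Normaliser: 0.0436068 + 0.0598505 + 0.0468285 + 0.0278985 = 0.178184
So the posterior for Class 2 is 0.0598505 / 0.178184 ≈ 0.3359.

0.3359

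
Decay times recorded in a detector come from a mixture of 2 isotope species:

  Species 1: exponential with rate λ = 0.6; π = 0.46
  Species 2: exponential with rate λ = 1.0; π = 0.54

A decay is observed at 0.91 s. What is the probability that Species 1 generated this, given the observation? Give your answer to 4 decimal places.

0.4238

P(component k | x) = π_k·f_k(x) / marginal(x), where marginal(x) = Σ_j π_j·f_j(x).
Evaluate each component's likelihood at the observed value:
  p_1 = 0.347557
  p_2 = 0.402524
Weight by the priors:
  π_1·p_1 = 0.46 × 0.347557 = 0.159876
  π_2·p_2 = 0.54 × 0.402524 = 0.217363
Evidence: 0.159876 + 0.217363 = 0.377239
P(Species 1 | x) = 0.159876 / 0.377239 ≈ 0.4238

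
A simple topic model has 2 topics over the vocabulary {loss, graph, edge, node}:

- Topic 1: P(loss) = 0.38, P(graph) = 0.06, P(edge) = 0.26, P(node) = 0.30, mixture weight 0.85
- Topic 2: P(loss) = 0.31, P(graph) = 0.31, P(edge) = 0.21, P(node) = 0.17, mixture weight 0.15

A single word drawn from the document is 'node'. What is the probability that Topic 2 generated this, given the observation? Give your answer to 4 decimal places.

Apply Bayes' rule: the posterior for each component is proportional to its prior times its likelihood at x.
Component likelihoods at x = 'node':
  p_1 = 0.3
  p_2 = 0.17
Weight by the priors:
  P(Z=1)·p_1 = 0.85 × 0.3 = 0.255
  P(Z=2)·p_2 = 0.15 × 0.17 = 0.0255
Normaliser: 0.255 + 0.0255 = 0.2805
P(Topic 2 | data) = 0.0255 / 0.2805 ≈ 0.0909

0.0909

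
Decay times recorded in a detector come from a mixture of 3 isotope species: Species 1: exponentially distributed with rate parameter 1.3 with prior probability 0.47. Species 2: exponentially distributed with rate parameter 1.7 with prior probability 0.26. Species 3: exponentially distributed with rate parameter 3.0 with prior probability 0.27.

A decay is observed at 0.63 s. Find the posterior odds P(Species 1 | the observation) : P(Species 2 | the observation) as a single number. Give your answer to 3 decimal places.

1.779

Since P(k|x) ∝ π_k f_k(x), the posterior odds are π_i f_i(x) / (π_j f_j(x)).
Evaluate each component's likelihood at the observed value:
  L_1 = 0.573134
  L_2 = 0.582532
  L_3 = 0.453215
Odds = (0.47/0.26) × (0.573134/0.582532) = 1.80769 × 0.983868 ≈ 1.779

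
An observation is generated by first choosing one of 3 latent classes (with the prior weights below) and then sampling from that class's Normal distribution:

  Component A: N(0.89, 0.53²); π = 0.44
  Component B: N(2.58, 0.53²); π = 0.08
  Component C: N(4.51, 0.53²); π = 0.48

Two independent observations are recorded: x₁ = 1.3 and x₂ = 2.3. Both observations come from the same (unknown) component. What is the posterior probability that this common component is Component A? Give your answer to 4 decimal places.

0.7156

Apply Bayes' rule: the posterior for each component is proportional to its prior times its likelihood at x.
Since both observations come from the same component, the likelihood for component k is f_k(x₁)·f_k(x₂).
  p_A = [(1/(0.53·√(2π)))·exp(−(1.3−0.89)²/(2·0.53²)) = 0.752721·exp(-0.29922) = 0.558067] × [0.0218651] = 0.0122022
  p_B = [(1/(0.53·√(2π)))·exp(−(1.3−2.58)²/(2·0.53²)) = 0.752721·exp(-2.91634) = 0.0407459] × [0.654678] = 0.0266754
  p_C = [(1/(0.53·√(2π)))·exp(−(1.3−4.51)²/(2·0.53²)) = 0.752721·exp(-18.34122) = 8.1497e-09] × [0.00012619] = 1.02841e-12
Prior × likelihood for each component:
  π_A·p_A = 0.44 × 0.0122022 = 0.00536896
  π_B·p_B = 0.08 × 0.0266754 = 0.00213403
  π_C·p_C = 0.48 × 1.02841e-12 = 4.93636e-13
Denominator: 0.00536896 + 0.00213403 + 4.93636e-13 = 0.00750299
P(Component A | x) = 0.00536896 / 0.00750299 ≈ 0.7156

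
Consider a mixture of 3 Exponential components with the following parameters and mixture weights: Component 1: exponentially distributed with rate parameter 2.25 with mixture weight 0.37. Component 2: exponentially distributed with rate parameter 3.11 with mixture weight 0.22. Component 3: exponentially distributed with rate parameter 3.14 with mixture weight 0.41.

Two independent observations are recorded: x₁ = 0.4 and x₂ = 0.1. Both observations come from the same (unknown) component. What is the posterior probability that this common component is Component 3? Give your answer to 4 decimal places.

0.4430

By Bayes' theorem, P(k | x) = π_k f_k(x) / Σ_j π_j f_j(x).
Since both observations come from the same component, the likelihood for component k is f_k(x₁)·f_k(x₂).
  f_1 = [0.914782] × [1.79666] = 1.64355
  f_2 = [0.896392] × [2.27874] = 2.04264
  f_3 = [0.894243] × [2.29383] = 2.05124
Prior × likelihood for each component:
  π_1·f_1 = 0.37 × 1.64355 = 0.608115
  π_2·f_2 = 0.22 × 2.04264 = 0.449382
  π_3·f_3 = 0.41 × 2.05124 = 0.841009
Evidence: 0.608115 + 0.449382 + 0.841009 = 1.89851
Responsibility of Component 3: 0.841009 / 1.89851 ≈ 0.4430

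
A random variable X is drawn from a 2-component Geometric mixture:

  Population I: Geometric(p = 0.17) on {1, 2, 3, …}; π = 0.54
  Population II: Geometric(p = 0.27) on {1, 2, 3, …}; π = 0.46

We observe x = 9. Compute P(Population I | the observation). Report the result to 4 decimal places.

By Bayes' theorem, P(k | x) = w_k f_k(x) / Σ_j w_j f_j(x).
Component likelihoods at x = 9:
  p_I = 0.038289
  p_II = 0.0217744
Multiply by the mixture weights:
  w_I·p_I = 0.54 × 0.038289 = 0.020676
  w_II·p_II = 0.46 × 0.0217744 = 0.0100162
Evidence: 0.020676 + 0.0100162 = 0.0306923
So the posterior for Population I is 0.020676 / 0.0306923 ≈ 0.6737.

0.6737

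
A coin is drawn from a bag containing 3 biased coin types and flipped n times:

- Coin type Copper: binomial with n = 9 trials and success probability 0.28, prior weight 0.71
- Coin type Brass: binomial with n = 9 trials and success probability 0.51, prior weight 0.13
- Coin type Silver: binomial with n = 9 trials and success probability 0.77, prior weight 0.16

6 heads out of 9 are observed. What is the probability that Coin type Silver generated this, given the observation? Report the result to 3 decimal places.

0.506

By Bayes' theorem, P(k | x) = π_k f_k(x) / Σ_j π_j f_j(x).
Binomial probabilities:
  L_Copper = C(9,6)·0.28^6·0.72^3 = 84·0.00048189·0.373248 = 0.0151086
  L_Brass = C(9,6)·0.51^6·0.49^3 = 84·0.0175963·0.117649 = 0.173896
  L_Silver = C(9,6)·0.77^6·0.23^3 = 84·0.208422·0.012167 = 0.213014
Multiply by the mixture weights:
  π_Copper·L_Copper = 0.71 × 0.0151086 = 0.0107271
  π_Brass·L_Brass = 0.13 × 0.173896 = 0.0226064
  π_Silver·L_Silver = 0.16 × 0.213014 = 0.0340822
Sum: 0.0107271 + 0.0226064 + 0.0340822 = 0.0674157
So the posterior for Coin type Silver is 0.0340822 / 0.0674157 ≈ 0.506.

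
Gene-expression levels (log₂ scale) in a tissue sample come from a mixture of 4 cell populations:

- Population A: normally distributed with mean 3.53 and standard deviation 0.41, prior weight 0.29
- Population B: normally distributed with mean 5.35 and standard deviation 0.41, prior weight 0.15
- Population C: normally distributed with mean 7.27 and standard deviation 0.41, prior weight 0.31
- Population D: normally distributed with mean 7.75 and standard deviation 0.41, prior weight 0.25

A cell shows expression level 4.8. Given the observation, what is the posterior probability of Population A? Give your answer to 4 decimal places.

0.0377

P(component k | x) = w_k·f_k(x) / marginal(x), where marginal(x) = Σ_j w_j·f_j(x).
Evaluate each component's likelihood at the observed value:
  f_A = 0.0080283
  f_B = 0.395699
  f_C = 1.2798e-08
  f_D = 5.57778e-12
Weight by the priors:
  w_A·f_A = 0.29 × 0.0080283 = 0.00232821
  w_B·f_B = 0.15 × 0.395699 = 0.0593548
  w_C·f_C = 0.31 × 1.2798e-08 = 3.96737e-09
  w_D·f_D = 0.25 × 5.57778e-12 = 1.39444e-12
Marginal: 0.00232821 + 0.0593548 + 3.96737e-09 + 1.39444e-12 = 0.061683
P(Population A | data) = 0.00232821 / 0.061683 ≈ 0.0377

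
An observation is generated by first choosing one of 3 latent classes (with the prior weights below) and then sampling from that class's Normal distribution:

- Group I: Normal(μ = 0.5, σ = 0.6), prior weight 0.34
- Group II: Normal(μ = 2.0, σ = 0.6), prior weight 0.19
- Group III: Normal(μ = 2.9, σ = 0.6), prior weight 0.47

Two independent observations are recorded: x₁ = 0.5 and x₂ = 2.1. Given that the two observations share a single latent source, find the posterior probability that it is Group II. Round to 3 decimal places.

P(component k | x) = w_k·f_k(x) / marginal(x), where marginal(x) = Σ_j w_j·f_j(x).
Since both observations come from the same component, the likelihood for component k is f_k(x₁)·f_k(x₂).
  f_I = [0.664904] × [0.0189933] = 0.0126287
  f_II = [0.0292138] × [0.655733] = 0.0191565
  f_III = [0.00022305] × [0.27335] = 6.09708e-05
Prior × likelihood for each component:
  w_I·f_I = 0.34 × 0.0126287 = 0.00429377
  w_II·f_II = 0.19 × 0.0191565 = 0.00363973
  w_III·f_III = 0.47 × 6.09708e-05 = 2.86563e-05
Denominator: 0.00429377 + 0.00363973 + 2.86563e-05 = 0.00796215
P(Group II | x) ≈ 0.457

0.457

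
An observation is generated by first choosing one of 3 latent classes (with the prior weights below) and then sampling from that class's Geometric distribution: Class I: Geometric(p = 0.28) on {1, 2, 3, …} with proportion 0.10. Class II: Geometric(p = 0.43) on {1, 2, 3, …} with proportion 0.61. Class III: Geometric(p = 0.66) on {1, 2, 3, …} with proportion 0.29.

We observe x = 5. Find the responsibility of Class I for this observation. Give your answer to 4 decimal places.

The responsibility of component k is P(Z=k) f_k(x) divided by Σ_j P(Z=j) f_j(x).
Component likelihoods at x = 5:
  p_I = 0.28·(1−0.28)^4 = 0.28·0.268739 = 0.0752468
  p_II = 0.43·(1−0.43)^4 = 0.43·0.10556 = 0.0453908
  p_III = 0.66·(1−0.66)^4 = 0.66·0.0133634 = 0.00881982
Prior × likelihood for each component:
  P(Z=I)·p_I = 0.10 × 0.0752468 = 0.00752468
  P(Z=II)·p_II = 0.61 × 0.0453908 = 0.0276884
  P(Z=III)·p_III = 0.29 × 0.00881982 = 0.00255775
Normaliser: 0.00752468 + 0.0276884 + 0.00255775 = 0.0377708
So the posterior for Class I is 0.00752468 / 0.0377708 ≈ 0.1992.

0.1992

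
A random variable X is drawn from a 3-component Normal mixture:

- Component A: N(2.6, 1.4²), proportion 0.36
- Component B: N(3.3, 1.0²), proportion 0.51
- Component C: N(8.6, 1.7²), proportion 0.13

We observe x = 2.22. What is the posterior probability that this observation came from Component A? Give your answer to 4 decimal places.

Apply Bayes' rule: the posterior for each component is proportional to its prior times its likelihood at x.
Component likelihoods at x = 2.22:
  p_A = 0.274653
  p_B = 0.222653
  p_C = 0.000205133
Prior × likelihood for each component:
  w_A·p_A = 0.36 × 0.274653 = 0.098875
  w_B·p_B = 0.51 × 0.222653 = 0.113553
  w_C·p_C = 0.13 × 0.000205133 = 2.66673e-05
Normaliser: 0.098875 + 0.113553 + 2.66673e-05 = 0.212455
So the posterior for Component A is 0.098875 / 0.212455 ≈ 0.4654.

0.4654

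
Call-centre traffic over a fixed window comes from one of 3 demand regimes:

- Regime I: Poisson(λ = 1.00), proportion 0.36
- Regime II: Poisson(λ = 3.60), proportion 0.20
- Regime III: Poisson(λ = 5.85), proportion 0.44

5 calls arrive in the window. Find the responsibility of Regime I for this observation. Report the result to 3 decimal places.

By Bayes' theorem, P(k | x) = P(Z=k) f_k(x) / Σ_j P(Z=j) f_j(x).
Evaluate each component's likelihood at the observed value:
  L_I = 0.00306566
  L_II = 0.13768
  L_III = 0.164428
Multiply by the mixture weights:
  P(Z=I)·L_I = 0.36 × 0.00306566 = 0.00110364
  P(Z=II)·L_II = 0.20 × 0.13768 = 0.027536
  P(Z=III)·L_III = 0.44 × 0.164428 = 0.0723483
Normaliser: 0.00110364 + 0.027536 + 0.0723483 = 0.100988
Responsibility of Regime I: 0.00110364 / 0.100988 ≈ 0.011

0.011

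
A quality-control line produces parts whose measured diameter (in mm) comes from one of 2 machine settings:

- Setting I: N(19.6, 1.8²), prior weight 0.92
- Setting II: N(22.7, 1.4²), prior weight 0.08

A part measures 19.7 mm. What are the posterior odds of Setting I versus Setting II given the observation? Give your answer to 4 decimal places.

88.7131

Posterior odds = (π_i f_i(x)) / (π_j f_j(x)); the normalising sum cancels.
Evaluate each component's likelihood at the observed value:
  p_I = (1/(1.8·√(2π)))·exp(−(19.7−19.6)²/(2·1.8²)) = 0.221635·exp(-0.00154) = 0.221293
  p_II = (1/(1.4·√(2π)))·exp(−(19.7−22.7)²/(2·1.4²)) = 0.284959·exp(-2.29592) = 0.0286865
Posterior odds = (π_I·p_I) / (π_II·p_II) = (0.92·0.221293) / (0.08·0.0286865) = 0.203589 / 0.00229492 ≈ 88.7131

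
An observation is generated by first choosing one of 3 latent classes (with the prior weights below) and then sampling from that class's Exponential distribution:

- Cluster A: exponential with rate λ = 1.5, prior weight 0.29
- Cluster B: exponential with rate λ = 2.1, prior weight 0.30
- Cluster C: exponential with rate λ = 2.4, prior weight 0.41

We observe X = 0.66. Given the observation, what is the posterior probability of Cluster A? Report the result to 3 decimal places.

Apply Bayes' rule: the posterior for each component is proportional to its prior times its likelihood at x.
Component likelihoods at x = 0.66:
  f_A = 1.5·e^(−1.5·0.66) = 1.5·e^(−0.9900) = 0.557365
  f_B = 2.1·e^(−2.1·0.66) = 2.1·e^(−1.3860) = 0.525155
  f_C = 2.4·e^(−2.4·0.66) = 2.4·e^(−1.5840) = 0.492367
Prior × likelihood for each component:
  w_A·f_A = 0.29 × 0.557365 = 0.161636
  w_B·f_B = 0.30 × 0.525155 = 0.157546
  w_C·f_C = 0.41 × 0.492367 = 0.20187
Evidence: 0.161636 + 0.157546 + 0.20187 = 0.521053
P(Cluster A | data) = 0.161636 / 0.521053 ≈ 0.310

0.310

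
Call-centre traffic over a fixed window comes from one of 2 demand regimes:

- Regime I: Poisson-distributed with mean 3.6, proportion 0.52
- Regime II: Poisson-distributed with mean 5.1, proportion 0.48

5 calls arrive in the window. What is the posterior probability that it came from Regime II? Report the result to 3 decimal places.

0.540

Posterior ∝ prior × likelihood, so P(k | x) ∝ π_k f_k(x); normalise over all components.
Component likelihoods at x = 5 calls:
  L_I = 0.13768
  L_II = 0.175294
Weight by the priors:
  π_I·L_I = 0.52 × 0.13768 = 0.0715936
  π_II·L_II = 0.48 × 0.175294 = 0.0841413
Denominator: 0.0715936 + 0.0841413 = 0.155735
P(Regime II | data) ≈ 0.540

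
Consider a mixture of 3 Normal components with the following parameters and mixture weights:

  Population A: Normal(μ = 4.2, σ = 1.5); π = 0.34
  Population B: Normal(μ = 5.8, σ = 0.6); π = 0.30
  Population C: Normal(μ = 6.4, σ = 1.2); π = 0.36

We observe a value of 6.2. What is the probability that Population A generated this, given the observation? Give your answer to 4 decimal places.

0.1180

The responsibility of component k is π_k f_k(x) divided by Σ_j π_j f_j(x).
Evaluate each component's likelihood at the observed value:
  p_A = (1/(1.5·√(2π)))·exp(−(6.2−4.2)²/(2·1.5²)) = 0.265962·exp(-0.88889) = 0.10934
  p_B = (1/(0.6·√(2π)))·exp(−(6.2−5.8)²/(2·0.6²)) = 0.664904·exp(-0.22222) = 0.532413
  p_C = (1/(1.2·√(2π)))·exp(−(6.2−6.4)²/(2·1.2²)) = 0.332452·exp(-0.01389) = 0.327866
Prior × likelihood for each component:
  π_A·p_A = 0.34 × 0.10934 = 0.0371756
  π_B·p_B = 0.30 × 0.532413 = 0.159724
  π_C·p_C = 0.36 × 0.327866 = 0.118032
Normaliser: 0.0371756 + 0.159724 + 0.118032 = 0.314932
P(Population A | 6.2) ≈ 0.1180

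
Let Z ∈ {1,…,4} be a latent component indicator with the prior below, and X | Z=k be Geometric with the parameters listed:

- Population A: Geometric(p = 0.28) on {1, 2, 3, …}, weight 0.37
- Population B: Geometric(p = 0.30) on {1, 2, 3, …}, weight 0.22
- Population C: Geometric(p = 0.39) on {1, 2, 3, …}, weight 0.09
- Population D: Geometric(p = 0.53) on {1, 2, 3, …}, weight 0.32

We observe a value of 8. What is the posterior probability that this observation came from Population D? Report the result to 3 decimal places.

0.048

P(component k | x) = P(Z=k)·f_k(x) / marginal(x), where marginal(x) = Σ_j P(Z=j)·f_j(x).
Evaluate each component's likelihood at the observed value:
  f_A = 0.28·(1−0.28)^7 = 0.28·0.100306 = 0.0280857
  f_B = 0.30·(1−0.30)^7 = 0.30·0.0823543 = 0.0247063
  f_C = 0.39·(1−0.39)^7 = 0.39·0.0314274 = 0.0122567
  f_D = 0.53·(1−0.53)^7 = 0.53·0.00506623 = 0.0026851
Unnormalised posteriors:
  P(Z=A)·f_A = 0.37 × 0.0280857 = 0.0103917
  P(Z=B)·f_B = 0.22 × 0.0247063 = 0.00543538
  P(Z=C)·f_C = 0.09 × 0.0122567 = 0.0011031
  P(Z=D)·f_D = 0.32 × 0.0026851 = 0.000859233
Sum: 0.0103917 + 0.00543538 + 0.0011031 + 0.000859233 = 0.0177894
Responsibility of Population D: 0.000859233 / 0.0177894 ≈ 0.048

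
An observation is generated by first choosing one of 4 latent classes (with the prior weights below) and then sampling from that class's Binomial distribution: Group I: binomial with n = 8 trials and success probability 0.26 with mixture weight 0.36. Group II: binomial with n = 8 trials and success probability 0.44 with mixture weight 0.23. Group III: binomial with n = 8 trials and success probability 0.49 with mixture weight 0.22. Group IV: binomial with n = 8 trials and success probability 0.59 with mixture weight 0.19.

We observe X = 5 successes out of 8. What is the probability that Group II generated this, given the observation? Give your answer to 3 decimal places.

0.256

The responsibility of component k is π_k f_k(x) divided by Σ_j π_j f_j(x).
Evaluate each component's likelihood at the observed value:
  p_I = C(8,5)·0.26^5·0.74^3 = 56·0.00118814·0.405224 = 0.0269619
  p_II = C(8,5)·0.44^5·0.56^3 = 56·0.0164916·0.175616 = 0.162187
  p_III = C(8,5)·0.49^5·0.51^3 = 56·0.0282475·0.132651 = 0.209835
  p_IV = C(8,5)·0.59^5·0.41^3 = 56·0.0714924·0.068921 = 0.27593
Unnormalised posteriors:
  π_I·p_I = 0.36 × 0.0269619 = 0.00970627
  π_II·p_II = 0.23 × 0.162187 = 0.037303
  π_III·p_III = 0.22 × 0.209835 = 0.0461638
  π_IV·p_IV = 0.19 × 0.27593 = 0.0524268
Denominator: 0.00970627 + 0.037303 + 0.0461638 + 0.0524268 = 0.1456
P(Group II | x) = 0.037303 / 0.1456 ≈ 0.256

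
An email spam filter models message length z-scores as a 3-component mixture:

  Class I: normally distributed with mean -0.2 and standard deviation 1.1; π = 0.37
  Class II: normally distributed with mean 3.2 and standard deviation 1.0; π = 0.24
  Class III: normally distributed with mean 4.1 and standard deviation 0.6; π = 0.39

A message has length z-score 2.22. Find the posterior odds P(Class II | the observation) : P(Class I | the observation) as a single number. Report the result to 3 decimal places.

Posterior odds = (P(Z=i) f_i(x)) / (P(Z=j) f_j(x)); the normalising sum cancels.
Evaluate each component's likelihood at the observed value:
  p_I = (1/(1.1·√(2π)))·exp(−(2.22−-0.2)²/(2·1.1²)) = 0.362675·exp(-2.42000) = 0.0322496
  p_II = (1/(1.0·√(2π)))·exp(−(2.22−3.2)²/(2·1.0²)) = 0.398942·exp(-0.48020) = 0.246809
  p_III = (1/(0.6·√(2π)))·exp(−(2.22−4.1)²/(2·0.6²)) = 0.664904·exp(-4.90889) = 0.00490745
Posterior odds = (P(Z=II)·p_II) / (P(Z=I)·p_I) = (0.24·0.246809) / (0.37·0.0322496) = 0.0592343 / 0.0119324 ≈ 4.964

4.964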